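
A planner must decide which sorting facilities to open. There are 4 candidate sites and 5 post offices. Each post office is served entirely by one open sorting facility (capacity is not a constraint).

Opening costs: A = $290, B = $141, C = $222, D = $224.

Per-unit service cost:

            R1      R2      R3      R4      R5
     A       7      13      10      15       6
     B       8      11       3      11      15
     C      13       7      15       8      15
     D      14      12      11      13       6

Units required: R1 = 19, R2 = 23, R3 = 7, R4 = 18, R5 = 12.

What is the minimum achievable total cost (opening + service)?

Minimum total cost: 945

For any fixed open set, each post office goes to its cheapest open site; total = fixed + service.
{B}: R1→B 8·19=152, R2→B 11·23=253, R3→B 3·7=21, R4→B 11·18=198, R5→B 15·12=180. Service 804; fixed 141; total 945.
{B, C}: R1→B 8·19=152, R2→C 7·23=161, R3→B 3·7=21, R4→C 8·18=144, R5→B 15·12=180. Service 658; fixed 363; total 1021.
{C}: service 837 + fixed 222 = 1059
{A, B, C, D}: R1→A 7·19=133, R2→C 7·23=161, R3→B 3·7=21, R4→C 8·18=144, R5→A 6·12=72. Service 531; fixed 877; total 1408.
No other subset beats 945.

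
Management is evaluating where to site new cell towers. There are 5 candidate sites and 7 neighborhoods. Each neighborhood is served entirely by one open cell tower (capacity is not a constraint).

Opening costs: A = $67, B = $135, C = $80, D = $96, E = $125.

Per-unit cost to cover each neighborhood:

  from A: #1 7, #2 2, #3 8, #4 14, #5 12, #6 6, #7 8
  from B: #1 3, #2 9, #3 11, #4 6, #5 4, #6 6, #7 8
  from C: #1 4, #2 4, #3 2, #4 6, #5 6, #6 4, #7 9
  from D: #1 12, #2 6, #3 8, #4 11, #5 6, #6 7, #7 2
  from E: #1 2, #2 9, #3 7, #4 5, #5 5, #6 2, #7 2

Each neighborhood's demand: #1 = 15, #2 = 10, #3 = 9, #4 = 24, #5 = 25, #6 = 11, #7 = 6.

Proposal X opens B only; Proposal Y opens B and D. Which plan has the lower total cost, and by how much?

Proposal X is cheaper by 3.

Proposal X: {B}: #1→B 3·15=45, #2→B 9·10=90, #3→B 11·9=99, #4→B 6·24=144, #5→B 4·25=100, #6→B 6·11=66, #7→B 8·6=48. Service 592; fixed 135; total 727.
Proposal Y: {B, D}: #1→B 3·15=45, #2→D 6·10=60, #3→D 8·9=72, #4→B 6·24=144, #5→B 4·25=100, #6→B 6·11=66, #7→D 2·6=12. Service 499; fixed 231; total 730.
Difference: |727 − 730| = 3.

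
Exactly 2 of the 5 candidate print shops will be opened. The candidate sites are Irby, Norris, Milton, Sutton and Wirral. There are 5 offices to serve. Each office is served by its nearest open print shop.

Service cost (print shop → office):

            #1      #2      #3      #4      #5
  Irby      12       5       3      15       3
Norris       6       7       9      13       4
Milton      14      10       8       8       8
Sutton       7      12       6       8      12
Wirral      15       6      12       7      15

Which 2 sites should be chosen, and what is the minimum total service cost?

With exactly 2 open, each office uses its cheapest among the chosen.
{Irby, Sutton}: #1→Sutton 7, #2→Irby 5, #3→Irby 3, #4→Sutton 8, #5→Irby 3. Service cost 26.
{Irby, Norris}: service cost 30
{Irby, Wirral}: service cost 30
Among all 10 size-2 choices, {Irby, Sutton} is lowest.

Choose Irby and Sutton; total service cost 26.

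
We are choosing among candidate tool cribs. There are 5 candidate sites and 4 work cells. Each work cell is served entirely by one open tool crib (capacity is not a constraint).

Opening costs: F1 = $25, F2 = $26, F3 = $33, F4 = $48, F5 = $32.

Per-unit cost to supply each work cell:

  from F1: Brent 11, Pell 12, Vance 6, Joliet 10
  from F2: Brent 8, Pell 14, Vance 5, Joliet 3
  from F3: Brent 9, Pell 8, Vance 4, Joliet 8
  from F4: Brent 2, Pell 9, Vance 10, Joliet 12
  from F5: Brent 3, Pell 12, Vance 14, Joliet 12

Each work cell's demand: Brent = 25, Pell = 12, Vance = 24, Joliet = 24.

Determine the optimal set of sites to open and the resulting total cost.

Open F2, F3 and F4; minimum total cost 421.

For any fixed open set, each work cell goes to its cheapest open site; total = fixed + service.
{F2, F3, F4}: Brent→F4 2·25=50, Pell→F3 8·12=96, Vance→F3 4·24=96, Joliet→F2 3·24=72. Service 314; fixed 107; total 421.
{F2, F4}: Brent→F4 2·25=50, Pell→F4 9·12=108, Vance→F2 5·24=120, Joliet→F2 3·24=72. Service 350; fixed 74; total 424.
{F2, F3, F5}: service 339 + fixed 91 = 430
{F1, F2, F3, F4, F5}: service 314 + fixed 164 = 478
No other subset beats 421.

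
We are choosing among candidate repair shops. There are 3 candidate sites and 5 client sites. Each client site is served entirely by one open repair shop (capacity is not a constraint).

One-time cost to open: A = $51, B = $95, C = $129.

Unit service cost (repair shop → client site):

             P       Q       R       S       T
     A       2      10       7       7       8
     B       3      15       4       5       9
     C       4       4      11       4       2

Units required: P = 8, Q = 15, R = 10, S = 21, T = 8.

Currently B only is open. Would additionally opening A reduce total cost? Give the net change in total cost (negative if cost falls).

Yes — net change −40 (cost falls by 40).

Current service cost with {B}: 466.
Adding A: each client site re-picks its cheapest; new service cost 375, saving 91.
Extra fixed cost: 51. Net change = 51 − 91 = -40.
(Totals: 561 → 521.)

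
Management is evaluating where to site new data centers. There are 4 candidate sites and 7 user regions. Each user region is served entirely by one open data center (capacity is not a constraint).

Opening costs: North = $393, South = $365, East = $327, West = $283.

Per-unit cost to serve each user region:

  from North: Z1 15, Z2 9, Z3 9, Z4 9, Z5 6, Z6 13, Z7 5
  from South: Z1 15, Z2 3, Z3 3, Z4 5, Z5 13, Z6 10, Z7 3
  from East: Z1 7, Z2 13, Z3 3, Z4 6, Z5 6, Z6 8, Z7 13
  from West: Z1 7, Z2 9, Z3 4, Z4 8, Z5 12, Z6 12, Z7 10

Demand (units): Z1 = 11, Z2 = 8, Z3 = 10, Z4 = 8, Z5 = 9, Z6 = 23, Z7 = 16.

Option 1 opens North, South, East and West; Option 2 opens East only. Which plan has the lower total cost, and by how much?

Option 2 is cheaper by 793.

Option 1: {North, South, East, West}: Z1→East 7·11=77, Z2→South 3·8=24, Z3→South 3·10=30, Z4→South 5·8=40, Z5→North 6·9=54, Z6→East 8·23=184, Z7→South 3·16=48. Service 457; fixed 1368; total 1825.
Option 2: {East}: Z1→East 7·11=77, Z2→East 13·8=104, Z3→East 3·10=30, Z4→East 6·8=48, Z5→East 6·9=54, Z6→East 8·23=184, Z7→East 13·16=208. Service 705; fixed 327; total 1032.
Difference: |1825 − 1032| = 793.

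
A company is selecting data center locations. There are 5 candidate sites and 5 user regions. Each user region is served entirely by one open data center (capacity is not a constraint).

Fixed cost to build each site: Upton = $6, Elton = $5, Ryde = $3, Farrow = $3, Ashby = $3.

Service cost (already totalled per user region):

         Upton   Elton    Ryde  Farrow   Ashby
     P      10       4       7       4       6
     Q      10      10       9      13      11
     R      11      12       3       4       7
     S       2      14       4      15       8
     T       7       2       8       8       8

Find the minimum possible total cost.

Minimum total cost: 30

For any fixed open set, each user region goes to its cheapest open site; total = fixed + service.
{Elton, Ryde}: P→Elton 4, Q→Ryde 9, R→Ryde 3, S→Ryde 4, T→Elton 2. Service 22; fixed 8; total 30.
{Elton, Ryde, Farrow}: P→Elton 4, Q→Ryde 9, R→Ryde 3, S→Ryde 4, T→Elton 2. Service 22; fixed 11; total 33.
{Elton, Ryde, Ashby}: service 22 + fixed 11 = 33
{Upton, Elton, Ryde, Farrow, Ashby}: P→Elton 4, Q→Ryde 9, R→Ryde 3, S→Upton 2, T→Elton 2. Service 20; fixed 20; total 40.
No other subset beats 30.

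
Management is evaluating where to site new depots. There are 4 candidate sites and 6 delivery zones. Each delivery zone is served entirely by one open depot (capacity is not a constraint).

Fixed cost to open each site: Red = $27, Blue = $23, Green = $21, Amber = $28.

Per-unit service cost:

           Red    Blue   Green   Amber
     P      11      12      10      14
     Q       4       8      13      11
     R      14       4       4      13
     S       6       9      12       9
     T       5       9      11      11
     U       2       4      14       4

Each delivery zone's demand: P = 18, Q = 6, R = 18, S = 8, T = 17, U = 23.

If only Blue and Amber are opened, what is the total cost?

Each delivery zone is assigned to its cheapest site among the open ones.
{Blue, Amber}: P→Blue 12·18=216, Q→Blue 8·6=48, R→Blue 4·18=72, S→Blue 9·8=72, T→Blue 9·17=153, U→Blue 4·23=92. Service 653; fixed 51; total 704.

Total cost: 704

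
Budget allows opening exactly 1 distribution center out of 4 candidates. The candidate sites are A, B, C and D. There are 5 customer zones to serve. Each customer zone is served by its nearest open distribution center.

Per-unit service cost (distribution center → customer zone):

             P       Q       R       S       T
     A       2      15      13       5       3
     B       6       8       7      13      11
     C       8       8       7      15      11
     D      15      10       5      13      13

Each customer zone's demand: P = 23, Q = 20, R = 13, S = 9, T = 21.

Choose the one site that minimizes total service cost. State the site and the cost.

With exactly 1 open, each customer zone uses its cheapest among the chosen.
{A}: P→A 2·23=46, Q→A 15·20=300, R→A 13·13=169, S→A 5·9=45, T→A 3·21=63. Service cost 623.
{B}: service cost 737
{C}: service cost 801
Among all 4 size-1 choices, {A} is lowest.

Choose A only; total service cost 623.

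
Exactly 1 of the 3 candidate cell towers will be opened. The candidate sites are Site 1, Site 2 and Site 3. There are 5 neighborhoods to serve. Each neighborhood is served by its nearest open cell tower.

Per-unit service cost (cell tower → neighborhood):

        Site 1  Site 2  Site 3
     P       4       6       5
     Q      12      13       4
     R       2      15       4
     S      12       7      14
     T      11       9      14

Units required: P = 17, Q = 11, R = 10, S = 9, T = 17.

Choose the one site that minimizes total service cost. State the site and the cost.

Choose Site 1 only; total service cost 515.

With exactly 1 open, each neighborhood uses its cheapest among the chosen.
{Site 1}: P→Site 1 4·17=68, Q→Site 1 12·11=132, R→Site 1 2·10=20, S→Site 1 12·9=108, T→Site 1 11·17=187. Service cost 515.
{Site 3}: service cost 533
{Site 2}: service cost 611
Among all 3 size-1 choices, {Site 1} is lowest.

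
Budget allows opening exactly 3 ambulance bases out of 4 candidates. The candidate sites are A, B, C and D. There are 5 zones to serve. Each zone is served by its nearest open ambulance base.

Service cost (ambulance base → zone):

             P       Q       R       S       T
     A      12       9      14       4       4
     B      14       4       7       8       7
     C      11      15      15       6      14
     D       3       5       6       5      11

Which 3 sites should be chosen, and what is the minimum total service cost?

Choose A, B and D; total service cost 21.

With exactly 3 open, each zone uses its cheapest among the chosen.
{A, B, D}: P→D 3, Q→B 4, R→D 6, S→A 4, T→A 4. Service cost 21.
{A, C, D}: service cost 22
{B, C, D}: service cost 25
Among all 4 size-3 choices, {A, B, D} is lowest.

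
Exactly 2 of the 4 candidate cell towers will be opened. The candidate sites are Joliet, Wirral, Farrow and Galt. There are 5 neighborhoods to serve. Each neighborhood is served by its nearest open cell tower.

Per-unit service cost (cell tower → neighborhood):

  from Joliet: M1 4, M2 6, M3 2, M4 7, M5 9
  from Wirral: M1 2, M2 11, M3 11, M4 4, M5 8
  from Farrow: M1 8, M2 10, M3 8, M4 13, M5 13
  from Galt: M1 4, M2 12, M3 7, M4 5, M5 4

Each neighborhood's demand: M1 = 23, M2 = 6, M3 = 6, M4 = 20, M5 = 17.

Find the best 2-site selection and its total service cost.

Choose Wirral and Galt; total service cost 302.

With exactly 2 open, each neighborhood uses its cheapest among the chosen.
{Wirral, Galt}: M1→Wirral 2·23=46, M2→Wirral 11·6=66, M3→Galt 7·6=42, M4→Wirral 4·20=80, M5→Galt 4·17=68. Service cost 302.
{Joliet, Galt}: service cost 308
{Joliet, Wirral}: service cost 310
Among all 6 size-2 choices, {Wirral, Galt} is lowest.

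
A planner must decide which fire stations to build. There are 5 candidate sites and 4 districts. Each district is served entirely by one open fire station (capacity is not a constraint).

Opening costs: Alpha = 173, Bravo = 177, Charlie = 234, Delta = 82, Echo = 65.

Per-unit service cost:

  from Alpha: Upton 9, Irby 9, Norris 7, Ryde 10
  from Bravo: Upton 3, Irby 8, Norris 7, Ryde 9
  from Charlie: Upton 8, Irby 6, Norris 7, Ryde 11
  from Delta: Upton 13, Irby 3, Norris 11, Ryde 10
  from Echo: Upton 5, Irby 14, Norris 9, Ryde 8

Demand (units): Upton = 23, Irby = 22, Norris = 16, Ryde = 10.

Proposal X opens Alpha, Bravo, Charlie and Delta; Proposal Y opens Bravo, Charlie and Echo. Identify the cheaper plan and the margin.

Proposal Y is cheaper by 134.

Proposal X: {Alpha, Bravo, Charlie, Delta}: Upton→Bravo 3·23=69, Irby→Delta 3·22=66, Norris→Alpha 7·16=112, Ryde→Bravo 9·10=90. Service 337; fixed 666; total 1003.
Proposal Y: {Bravo, Charlie, Echo}: Upton→Bravo 3·23=69, Irby→Charlie 6·22=132, Norris→Bravo 7·16=112, Ryde→Echo 8·10=80. Service 393; fixed 476; total 869.
Difference: |1003 − 869| = 134.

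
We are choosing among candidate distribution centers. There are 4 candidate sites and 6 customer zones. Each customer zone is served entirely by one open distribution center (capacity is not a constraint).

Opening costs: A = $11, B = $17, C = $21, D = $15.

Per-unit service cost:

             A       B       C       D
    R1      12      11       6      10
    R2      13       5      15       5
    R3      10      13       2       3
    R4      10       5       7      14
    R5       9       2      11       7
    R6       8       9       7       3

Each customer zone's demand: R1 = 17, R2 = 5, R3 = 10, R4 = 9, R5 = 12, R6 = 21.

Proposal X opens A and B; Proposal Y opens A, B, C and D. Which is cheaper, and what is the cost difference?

Proposal X: {A, B}: R1→B 11·17=187, R2→B 5·5=25, R3→A 10·10=100, R4→B 5·9=45, R5→B 2·12=24, R6→A 8·21=168. Service 549; fixed 28; total 577.
Proposal Y: {A, B, C, D}: R1→C 6·17=102, R2→B 5·5=25, R3→C 2·10=20, R4→B 5·9=45, R5→B 2·12=24, R6→D 3·21=63. Service 279; fixed 64; total 343.
Difference: |577 − 343| = 234.

Proposal Y is cheaper by 234.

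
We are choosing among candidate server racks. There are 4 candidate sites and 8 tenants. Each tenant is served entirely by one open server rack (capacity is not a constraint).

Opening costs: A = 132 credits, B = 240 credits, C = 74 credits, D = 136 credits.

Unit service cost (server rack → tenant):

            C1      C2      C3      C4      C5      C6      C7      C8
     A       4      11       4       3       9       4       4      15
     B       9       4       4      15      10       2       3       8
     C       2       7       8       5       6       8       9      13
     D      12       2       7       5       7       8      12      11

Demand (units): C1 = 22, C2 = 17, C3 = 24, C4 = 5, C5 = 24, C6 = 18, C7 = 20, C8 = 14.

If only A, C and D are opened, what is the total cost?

Total cost: 981

Each tenant is assigned to its cheapest site among the open ones.
{A, C, D}: C1→C 2·22=44, C2→D 2·17=34, C3→A 4·24=96, C4→A 3·5=15, C5→C 6·24=144, C6→A 4·18=72, C7→A 4·20=80, C8→D 11·14=154. Service 639; fixed 342; total 981.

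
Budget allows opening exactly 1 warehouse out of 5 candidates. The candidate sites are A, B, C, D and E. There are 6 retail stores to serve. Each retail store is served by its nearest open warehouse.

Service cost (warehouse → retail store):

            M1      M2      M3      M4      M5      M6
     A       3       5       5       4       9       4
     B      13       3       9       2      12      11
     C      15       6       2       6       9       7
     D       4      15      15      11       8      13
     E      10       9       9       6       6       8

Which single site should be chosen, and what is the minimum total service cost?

Choose A only; total service cost 30.

With exactly 1 open, each retail store uses its cheapest among the chosen.
{A}: M1→A 3, M2→A 5, M3→A 5, M4→A 4, M5→A 9, M6→A 4. Service cost 30.
{C}: service cost 45
{E}: service cost 48
Among all 5 size-1 choices, {A} is lowest.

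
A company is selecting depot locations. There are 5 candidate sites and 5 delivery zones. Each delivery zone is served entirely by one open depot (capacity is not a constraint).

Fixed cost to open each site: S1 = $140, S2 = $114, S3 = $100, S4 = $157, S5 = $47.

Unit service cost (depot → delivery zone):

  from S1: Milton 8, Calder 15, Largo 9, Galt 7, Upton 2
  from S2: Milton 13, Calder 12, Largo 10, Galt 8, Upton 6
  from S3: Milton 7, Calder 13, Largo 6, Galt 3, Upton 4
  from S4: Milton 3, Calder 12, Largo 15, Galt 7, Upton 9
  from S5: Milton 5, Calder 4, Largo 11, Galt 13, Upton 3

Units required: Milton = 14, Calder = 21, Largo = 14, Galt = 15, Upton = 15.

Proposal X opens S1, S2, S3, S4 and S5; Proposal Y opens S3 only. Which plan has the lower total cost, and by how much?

Proposal Y is cheaper by 183.

Proposal X: {S1, S2, S3, S4, S5}: Milton→S4 3·14=42, Calder→S5 4·21=84, Largo→S3 6·14=84, Galt→S3 3·15=45, Upton→S1 2·15=30. Service 285; fixed 558; total 843.
Proposal Y: {S3}: Milton→S3 7·14=98, Calder→S3 13·21=273, Largo→S3 6·14=84, Galt→S3 3·15=45, Upton→S3 4·15=60. Service 560; fixed 100; total 660.
Difference: |843 − 660| = 183.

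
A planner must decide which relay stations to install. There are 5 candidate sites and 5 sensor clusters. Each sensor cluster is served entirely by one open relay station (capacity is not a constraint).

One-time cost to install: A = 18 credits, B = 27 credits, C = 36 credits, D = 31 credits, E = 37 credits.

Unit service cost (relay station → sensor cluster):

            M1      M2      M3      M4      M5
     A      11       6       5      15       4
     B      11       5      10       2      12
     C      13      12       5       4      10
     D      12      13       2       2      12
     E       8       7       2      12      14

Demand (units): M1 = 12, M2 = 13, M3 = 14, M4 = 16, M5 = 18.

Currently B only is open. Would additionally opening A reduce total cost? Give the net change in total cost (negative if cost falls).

Current service cost with {B}: 585.
Adding A: each sensor cluster re-picks its cheapest; new service cost 371, saving 214.
Extra fixed cost: 18. Net change = 18 − 214 = -196.
(Totals: 612 → 416.)

Yes — net change −196 (cost falls by 196).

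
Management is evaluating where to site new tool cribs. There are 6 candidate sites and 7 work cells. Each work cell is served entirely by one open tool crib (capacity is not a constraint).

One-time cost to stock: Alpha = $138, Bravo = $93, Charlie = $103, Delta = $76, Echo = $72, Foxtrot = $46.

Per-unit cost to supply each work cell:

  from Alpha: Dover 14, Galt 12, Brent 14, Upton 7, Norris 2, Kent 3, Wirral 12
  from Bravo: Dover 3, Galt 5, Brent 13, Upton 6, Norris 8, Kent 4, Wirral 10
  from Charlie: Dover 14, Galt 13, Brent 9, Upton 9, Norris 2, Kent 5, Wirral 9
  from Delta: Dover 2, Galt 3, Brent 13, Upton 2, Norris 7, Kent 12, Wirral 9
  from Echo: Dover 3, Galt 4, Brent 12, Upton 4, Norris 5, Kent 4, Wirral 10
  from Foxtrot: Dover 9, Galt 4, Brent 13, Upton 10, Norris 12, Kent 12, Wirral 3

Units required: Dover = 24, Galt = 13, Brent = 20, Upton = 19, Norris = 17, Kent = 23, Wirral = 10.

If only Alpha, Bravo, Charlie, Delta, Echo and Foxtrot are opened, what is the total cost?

Total cost: 966

Each work cell is assigned to its cheapest site among the open ones.
{Alpha, Bravo, Charlie, Delta, Echo, Foxtrot}: Dover→Delta 2·24=48, Galt→Delta 3·13=39, Brent→Charlie 9·20=180, Upton→Delta 2·19=38, Norris→Alpha 2·17=34, Kent→Alpha 3·23=69, Wirral→Foxtrot 3·10=30. Service 438; fixed 528; total 966.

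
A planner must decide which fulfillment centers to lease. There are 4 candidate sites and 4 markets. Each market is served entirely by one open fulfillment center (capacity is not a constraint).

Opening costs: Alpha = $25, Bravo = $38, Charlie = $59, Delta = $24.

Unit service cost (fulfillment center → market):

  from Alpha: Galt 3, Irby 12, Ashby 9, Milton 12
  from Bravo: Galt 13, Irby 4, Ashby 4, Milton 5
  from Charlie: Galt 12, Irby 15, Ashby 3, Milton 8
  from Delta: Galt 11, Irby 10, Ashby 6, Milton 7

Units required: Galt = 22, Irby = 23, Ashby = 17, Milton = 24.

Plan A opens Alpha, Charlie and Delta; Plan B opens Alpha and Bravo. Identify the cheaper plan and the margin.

Plan B is cheaper by 214.

Plan A: {Alpha, Charlie, Delta}: Galt→Alpha 3·22=66, Irby→Delta 10·23=230, Ashby→Charlie 3·17=51, Milton→Delta 7·24=168. Service 515; fixed 108; total 623.
Plan B: {Alpha, Bravo}: Galt→Alpha 3·22=66, Irby→Bravo 4·23=92, Ashby→Bravo 4·17=68, Milton→Bravo 5·24=120. Service 346; fixed 63; total 409.
Difference: |623 − 409| = 214.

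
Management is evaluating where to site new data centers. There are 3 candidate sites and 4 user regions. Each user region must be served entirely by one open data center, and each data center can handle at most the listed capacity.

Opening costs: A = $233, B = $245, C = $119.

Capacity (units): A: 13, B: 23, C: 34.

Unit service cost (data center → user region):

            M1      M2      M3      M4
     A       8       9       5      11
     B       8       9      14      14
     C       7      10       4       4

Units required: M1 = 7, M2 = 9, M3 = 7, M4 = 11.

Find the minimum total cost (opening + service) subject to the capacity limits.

Minimum total cost: 330

Open {C}: M1→C 7·7=49, M2→C 10·9=90, M3→C 4·7=28, M4→C 4·11=44.
Loads: C carries 34/34. Service 211; fixed 119; total 330.
Next best feasible plan costs 554.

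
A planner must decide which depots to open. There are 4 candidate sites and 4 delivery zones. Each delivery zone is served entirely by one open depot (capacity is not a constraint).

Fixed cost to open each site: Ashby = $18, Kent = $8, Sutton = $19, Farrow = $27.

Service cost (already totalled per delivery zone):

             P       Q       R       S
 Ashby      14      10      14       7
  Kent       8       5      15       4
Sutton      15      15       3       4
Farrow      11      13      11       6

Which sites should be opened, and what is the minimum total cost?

For any fixed open set, each delivery zone goes to its cheapest open site; total = fixed + service.
{Kent}: P→Kent 8, Q→Kent 5, R→Kent 15, S→Kent 4. Service 32; fixed 8; total 40.
{Kent, Sutton}: P→Kent 8, Q→Kent 5, R→Sutton 3, S→Kent 4. Service 20; fixed 27; total 47.
{Sutton}: service 37 + fixed 19 = 56
{Ashby, Kent, Sutton, Farrow}: service 20 + fixed 72 = 92
No other subset beats 40.

Open Kent only; minimum total cost 40.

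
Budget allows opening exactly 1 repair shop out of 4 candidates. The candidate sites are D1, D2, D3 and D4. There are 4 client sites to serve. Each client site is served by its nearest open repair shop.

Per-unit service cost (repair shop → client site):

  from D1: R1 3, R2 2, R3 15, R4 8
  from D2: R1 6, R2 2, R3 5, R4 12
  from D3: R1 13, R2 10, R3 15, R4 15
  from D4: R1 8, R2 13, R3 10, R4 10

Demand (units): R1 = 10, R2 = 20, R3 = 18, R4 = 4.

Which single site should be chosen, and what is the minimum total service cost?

Choose D2 only; total service cost 238.

With exactly 1 open, each client site uses its cheapest among the chosen.
{D2}: R1→D2 6·10=60, R2→D2 2·20=40, R3→D2 5·18=90, R4→D2 12·4=48. Service cost 238.
{D1}: service cost 372
{D4}: service cost 560
Among all 4 size-1 choices, {D2} is lowest.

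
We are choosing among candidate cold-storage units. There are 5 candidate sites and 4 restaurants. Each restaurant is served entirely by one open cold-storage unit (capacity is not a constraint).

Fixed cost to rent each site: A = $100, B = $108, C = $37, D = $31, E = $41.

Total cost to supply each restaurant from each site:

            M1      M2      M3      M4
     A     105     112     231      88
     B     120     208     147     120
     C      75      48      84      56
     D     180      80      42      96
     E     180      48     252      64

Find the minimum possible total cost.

For any fixed open set, each restaurant goes to its cheapest open site; total = fixed + service.
{C, D}: M1→C 75, M2→C 48, M3→D 42, M4→C 56. Service 221; fixed 68; total 289.
{C}: service 263 + fixed 37 = 300
{C, D, E}: M1→C 75, M2→C 48, M3→D 42, M4→C 56. Service 221; fixed 109; total 330.
{A, B, C, D, E}: M1→C 75, M2→C 48, M3→D 42, M4→C 56. Service 221; fixed 317; total 538.
No other subset beats 289.

Minimum total cost: 289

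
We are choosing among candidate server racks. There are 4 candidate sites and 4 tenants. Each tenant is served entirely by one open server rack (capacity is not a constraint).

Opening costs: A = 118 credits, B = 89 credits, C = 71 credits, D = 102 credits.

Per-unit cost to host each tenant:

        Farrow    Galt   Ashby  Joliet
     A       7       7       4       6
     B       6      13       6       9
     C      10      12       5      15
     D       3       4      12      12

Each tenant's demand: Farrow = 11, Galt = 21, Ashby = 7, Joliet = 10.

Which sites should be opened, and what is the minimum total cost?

Open D only; minimum total cost 423.

For any fixed open set, each tenant goes to its cheapest open site; total = fixed + service.
{D}: Farrow→D 3·11=33, Galt→D 4·21=84, Ashby→D 12·7=84, Joliet→D 12·10=120. Service 321; fixed 102; total 423.
{A, D}: Farrow→D 3·11=33, Galt→D 4·21=84, Ashby→A 4·7=28, Joliet→A 6·10=60. Service 205; fixed 220; total 425.
{A}: service 312 + fixed 118 = 430
{A, B, C, D}: Farrow→D 3·11=33, Galt→D 4·21=84, Ashby→A 4·7=28, Joliet→A 6·10=60. Service 205; fixed 380; total 585.
No other subset beats 423.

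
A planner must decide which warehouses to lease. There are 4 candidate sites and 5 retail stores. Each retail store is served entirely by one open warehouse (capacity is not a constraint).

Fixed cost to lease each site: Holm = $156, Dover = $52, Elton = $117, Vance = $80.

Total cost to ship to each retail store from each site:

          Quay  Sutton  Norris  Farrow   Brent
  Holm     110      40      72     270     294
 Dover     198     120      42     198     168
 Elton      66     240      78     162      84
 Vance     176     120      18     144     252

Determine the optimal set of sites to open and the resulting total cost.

For any fixed open set, each retail store goes to its cheapest open site; total = fixed + service.
{Elton, Vance}: Quay→Elton 66, Sutton→Vance 120, Norris→Vance 18, Farrow→Vance 144, Brent→Elton 84. Service 432; fixed 197; total 629.
{Dover, Elton}: service 474 + fixed 169 = 643
{Dover, Elton, Vance}: Quay→Elton 66, Sutton→Dover 120, Norris→Vance 18, Farrow→Vance 144, Brent→Elton 84. Service 432; fixed 249; total 681.
{Holm, Dover, Elton, Vance}: Quay→Elton 66, Sutton→Holm 40, Norris→Vance 18, Farrow→Vance 144, Brent→Elton 84. Service 352; fixed 405; total 757.
No other subset beats 629.

Open Elton and Vance; minimum total cost 629.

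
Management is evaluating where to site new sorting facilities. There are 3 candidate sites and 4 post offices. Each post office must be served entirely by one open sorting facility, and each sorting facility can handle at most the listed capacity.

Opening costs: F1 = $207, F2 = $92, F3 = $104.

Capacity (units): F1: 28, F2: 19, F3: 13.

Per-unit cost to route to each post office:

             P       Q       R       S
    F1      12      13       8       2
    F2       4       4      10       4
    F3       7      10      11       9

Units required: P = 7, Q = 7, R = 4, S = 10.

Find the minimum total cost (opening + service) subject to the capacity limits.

Minimum total cost: 357

Open {F2, F3}: P→F3 7·7=49, Q→F2 4·7=28, R→F3 11·4=44, S→F2 4·10=40.
Loads: F2 carries 17/19, F3 carries 11/13. Service 161; fixed 196; total 357.
Next best feasible plan costs 378.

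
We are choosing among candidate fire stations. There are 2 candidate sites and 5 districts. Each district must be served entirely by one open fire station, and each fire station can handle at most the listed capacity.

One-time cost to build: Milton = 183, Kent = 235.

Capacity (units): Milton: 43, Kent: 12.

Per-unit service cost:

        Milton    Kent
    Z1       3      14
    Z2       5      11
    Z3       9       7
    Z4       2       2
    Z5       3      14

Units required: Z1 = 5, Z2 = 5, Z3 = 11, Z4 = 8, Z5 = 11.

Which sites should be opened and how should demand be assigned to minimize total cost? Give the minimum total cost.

Open {Milton}: Z1→Milton 3·5=15, Z2→Milton 5·5=25, Z3→Milton 9·11=99, Z4→Milton 2·8=16, Z5→Milton 3·11=33.
Loads: Milton carries 40/43. Service 188; fixed 183; total 371.
Next best feasible plan costs 584.

Minimum total cost: 371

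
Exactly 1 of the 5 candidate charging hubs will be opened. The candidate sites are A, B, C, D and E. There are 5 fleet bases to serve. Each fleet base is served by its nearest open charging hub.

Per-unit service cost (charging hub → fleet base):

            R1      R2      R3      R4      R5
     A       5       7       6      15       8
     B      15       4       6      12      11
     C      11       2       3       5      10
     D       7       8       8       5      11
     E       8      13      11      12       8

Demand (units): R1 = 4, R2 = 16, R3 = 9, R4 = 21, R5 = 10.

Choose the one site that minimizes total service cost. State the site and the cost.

Choose C only; total service cost 308.

With exactly 1 open, each fleet base uses its cheapest among the chosen.
{C}: R1→C 11·4=44, R2→C 2·16=32, R3→C 3·9=27, R4→C 5·21=105, R5→C 10·10=100. Service cost 308.
{D}: service cost 443
{B}: service cost 540
Among all 5 size-1 choices, {C} is lowest.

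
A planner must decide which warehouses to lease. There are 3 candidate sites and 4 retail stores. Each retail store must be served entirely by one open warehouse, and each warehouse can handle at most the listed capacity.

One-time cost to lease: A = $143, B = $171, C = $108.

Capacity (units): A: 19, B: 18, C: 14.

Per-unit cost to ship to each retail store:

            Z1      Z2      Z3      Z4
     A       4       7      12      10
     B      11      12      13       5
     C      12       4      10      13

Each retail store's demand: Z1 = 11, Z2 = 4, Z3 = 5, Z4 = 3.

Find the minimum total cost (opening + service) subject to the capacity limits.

Minimum total cost: 391

Open {A, C}: Z1→A 4·11=44, Z2→C 4·4=16, Z3→C 10·5=50, Z4→A 10·3=30.
Loads: A carries 14/19, C carries 9/14. Service 140; fixed 251; total 391.
Next best feasible plan costs 400.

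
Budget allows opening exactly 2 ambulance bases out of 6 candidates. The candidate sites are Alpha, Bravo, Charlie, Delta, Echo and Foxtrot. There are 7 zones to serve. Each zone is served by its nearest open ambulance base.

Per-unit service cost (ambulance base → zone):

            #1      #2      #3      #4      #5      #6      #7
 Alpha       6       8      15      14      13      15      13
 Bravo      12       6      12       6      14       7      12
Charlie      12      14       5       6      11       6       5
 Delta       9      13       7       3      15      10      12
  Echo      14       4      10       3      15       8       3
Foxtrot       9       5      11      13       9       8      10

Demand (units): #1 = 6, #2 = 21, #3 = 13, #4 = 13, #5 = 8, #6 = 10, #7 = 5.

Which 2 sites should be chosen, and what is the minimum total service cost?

With exactly 2 open, each zone uses its cheapest among the chosen.
{Charlie, Echo}: #1→Charlie 12·6=72, #2→Echo 4·21=84, #3→Charlie 5·13=65, #4→Echo 3·13=39, #5→Charlie 11·8=88, #6→Charlie 6·10=60, #7→Echo 3·5=15. Service cost 423.
{Charlie, Foxtrot}: service cost 459
{Echo, Foxtrot}: service cost 474
Among all 15 size-2 choices, {Charlie, Echo} is lowest.

Choose Charlie and Echo; total service cost 423.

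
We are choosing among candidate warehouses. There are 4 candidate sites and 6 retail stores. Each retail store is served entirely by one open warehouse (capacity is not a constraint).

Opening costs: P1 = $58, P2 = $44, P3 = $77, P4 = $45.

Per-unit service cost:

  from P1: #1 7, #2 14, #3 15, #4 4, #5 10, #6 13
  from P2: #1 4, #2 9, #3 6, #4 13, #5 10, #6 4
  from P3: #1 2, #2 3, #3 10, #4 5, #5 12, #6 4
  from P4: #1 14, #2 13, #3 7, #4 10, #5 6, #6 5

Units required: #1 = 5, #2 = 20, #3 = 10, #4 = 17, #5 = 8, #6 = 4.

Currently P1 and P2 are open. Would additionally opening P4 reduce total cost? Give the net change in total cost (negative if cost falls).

Current service cost with {P1, P2}: 424.
Adding P4: each retail store re-picks its cheapest; new service cost 392, saving 32.
Extra fixed cost: 45. Net change = 45 − 32 = 13.
(Totals: 526 → 539.)

No — net change +13 (cost rises by 13).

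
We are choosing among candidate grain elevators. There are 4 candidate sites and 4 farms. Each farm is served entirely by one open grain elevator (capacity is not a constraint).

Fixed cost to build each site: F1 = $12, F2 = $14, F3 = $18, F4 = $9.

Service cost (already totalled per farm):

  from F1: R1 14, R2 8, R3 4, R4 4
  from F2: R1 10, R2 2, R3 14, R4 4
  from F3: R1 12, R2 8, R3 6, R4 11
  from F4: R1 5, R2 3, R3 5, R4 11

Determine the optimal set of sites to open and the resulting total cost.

Open F4 only; minimum total cost 33.

For any fixed open set, each farm goes to its cheapest open site; total = fixed + service.
{F4}: R1→F4 5, R2→F4 3, R3→F4 5, R4→F4 11. Service 24; fixed 9; total 33.
{F1, F4}: service 16 + fixed 21 = 37
{F2, F4}: service 16 + fixed 23 = 39
{F1, F2, F3, F4}: R1→F4 5, R2→F2 2, R3→F1 4, R4→F1 4. Service 15; fixed 53; total 68.
(All 15 nonempty subsets were checked; F4 only is lowest.)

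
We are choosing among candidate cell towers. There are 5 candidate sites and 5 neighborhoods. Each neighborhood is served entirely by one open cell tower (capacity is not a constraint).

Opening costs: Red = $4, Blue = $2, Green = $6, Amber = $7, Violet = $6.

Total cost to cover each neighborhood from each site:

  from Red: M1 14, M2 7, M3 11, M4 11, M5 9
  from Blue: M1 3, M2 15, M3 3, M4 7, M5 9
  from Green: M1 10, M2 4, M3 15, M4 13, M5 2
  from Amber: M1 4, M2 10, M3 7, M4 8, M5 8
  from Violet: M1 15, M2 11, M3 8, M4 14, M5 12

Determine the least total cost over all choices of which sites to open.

Minimum total cost: 27

For any fixed open set, each neighborhood goes to its cheapest open site; total = fixed + service.
{Blue, Green}: M1→Blue 3, M2→Green 4, M3→Blue 3, M4→Blue 7, M5→Green 2. Service 19; fixed 8; total 27.
{Red, Blue, Green}: service 19 + fixed 12 = 31
{Blue, Green, Violet}: M1→Blue 3, M2→Green 4, M3→Blue 3, M4→Blue 7, M5→Green 2. Service 19; fixed 14; total 33.
{Red, Blue, Green, Amber, Violet}: service 19 + fixed 25 = 44
No other subset beats 27.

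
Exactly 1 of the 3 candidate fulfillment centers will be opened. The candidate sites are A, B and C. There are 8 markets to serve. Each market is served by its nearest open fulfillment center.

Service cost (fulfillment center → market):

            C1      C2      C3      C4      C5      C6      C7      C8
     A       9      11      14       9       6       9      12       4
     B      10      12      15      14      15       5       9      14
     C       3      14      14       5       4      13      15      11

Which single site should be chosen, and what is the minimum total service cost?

Choose A only; total service cost 74.

With exactly 1 open, each market uses its cheapest among the chosen.
{A}: C1→A 9, C2→A 11, C3→A 14, C4→A 9, C5→A 6, C6→A 9, C7→A 12, C8→A 4. Service cost 74.
{C}: service cost 79
{B}: service cost 94
Among all 3 size-1 choices, {A} is lowest.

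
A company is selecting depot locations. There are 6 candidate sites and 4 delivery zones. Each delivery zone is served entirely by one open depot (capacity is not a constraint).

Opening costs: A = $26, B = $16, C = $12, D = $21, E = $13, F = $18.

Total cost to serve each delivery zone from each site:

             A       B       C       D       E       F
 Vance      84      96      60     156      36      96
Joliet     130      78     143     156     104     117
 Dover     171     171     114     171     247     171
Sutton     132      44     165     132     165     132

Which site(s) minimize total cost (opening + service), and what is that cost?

For any fixed open set, each delivery zone goes to its cheapest open site; total = fixed + service.
{B, C, E}: Vance→E 36, Joliet→B 78, Dover→C 114, Sutton→B 44. Service 272; fixed 41; total 313.
{B, C}: Vance→C 60, Joliet→B 78, Dover→C 114, Sutton→B 44. Service 296; fixed 28; total 324.
{B, C, E, F}: service 272 + fixed 59 = 331
{A, B, C, D, E, F}: service 272 + fixed 106 = 378
No other subset beats 313.

Open B, C and E; minimum total cost 313.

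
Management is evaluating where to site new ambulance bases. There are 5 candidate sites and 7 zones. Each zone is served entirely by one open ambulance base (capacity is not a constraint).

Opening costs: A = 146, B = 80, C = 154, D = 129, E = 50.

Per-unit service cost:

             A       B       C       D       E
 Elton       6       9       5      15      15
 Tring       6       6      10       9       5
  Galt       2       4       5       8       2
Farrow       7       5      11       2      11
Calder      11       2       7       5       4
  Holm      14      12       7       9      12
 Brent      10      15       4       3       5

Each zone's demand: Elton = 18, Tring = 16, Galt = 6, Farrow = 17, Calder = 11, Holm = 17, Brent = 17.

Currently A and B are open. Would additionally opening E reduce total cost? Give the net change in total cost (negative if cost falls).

Current service cost with {A, B}: 697.
Adding E: each zone re-picks its cheapest; new service cost 596, saving 101.
Extra fixed cost: 50. Net change = 50 − 101 = -51.
(Totals: 923 → 872.)

Yes — net change −51 (cost falls by 51).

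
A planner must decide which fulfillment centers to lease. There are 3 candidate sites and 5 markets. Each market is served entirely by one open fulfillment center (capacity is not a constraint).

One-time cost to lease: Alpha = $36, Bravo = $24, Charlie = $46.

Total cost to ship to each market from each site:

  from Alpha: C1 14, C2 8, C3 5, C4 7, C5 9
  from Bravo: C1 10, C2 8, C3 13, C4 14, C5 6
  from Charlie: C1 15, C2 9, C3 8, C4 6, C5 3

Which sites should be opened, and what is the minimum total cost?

Open Bravo only; minimum total cost 75.

For any fixed open set, each market goes to its cheapest open site; total = fixed + service.
{Bravo}: C1→Bravo 10, C2→Bravo 8, C3→Bravo 13, C4→Bravo 14, C5→Bravo 6. Service 51; fixed 24; total 75.
{Alpha}: service 43 + fixed 36 = 79
{Charlie}: C1→Charlie 15, C2→Charlie 9, C3→Charlie 8, C4→Charlie 6, C5→Charlie 3. Service 41; fixed 46; total 87.
{Alpha, Bravo, Charlie}: C1→Bravo 10, C2→Alpha 8, C3→Alpha 5, C4→Charlie 6, C5→Charlie 3. Service 32; fixed 106; total 138.
No other subset beats 75.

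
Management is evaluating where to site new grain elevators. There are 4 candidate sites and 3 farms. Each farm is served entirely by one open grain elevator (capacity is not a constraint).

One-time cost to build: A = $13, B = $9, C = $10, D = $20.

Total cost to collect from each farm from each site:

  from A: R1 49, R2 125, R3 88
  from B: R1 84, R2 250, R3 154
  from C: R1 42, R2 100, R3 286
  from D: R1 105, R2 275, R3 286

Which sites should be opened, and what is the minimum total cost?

Open A and C; minimum total cost 253.

For any fixed open set, each farm goes to its cheapest open site; total = fixed + service.
{A, C}: R1→C 42, R2→C 100, R3→A 88. Service 230; fixed 23; total 253.
{A, B, C}: service 230 + fixed 32 = 262
{A, C, D}: R1→C 42, R2→C 100, R3→A 88. Service 230; fixed 43; total 273.
{A, B, C, D}: service 230 + fixed 52 = 282
No other subset beats 253.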